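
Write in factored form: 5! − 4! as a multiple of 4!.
4 × 4! = 96

Solution: 5! − 4! = 5·4! − 4! = (5 − 1)·4! = 4 × 4! = 96.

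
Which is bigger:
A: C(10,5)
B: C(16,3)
A=C(10,5)=252, B=C(16,3)=560.
Final answer: B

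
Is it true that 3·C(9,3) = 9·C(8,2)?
Absorption identity k·C(n,k) = n·C(n-1,k-1). LHS = 3·84 = 252; RHS = 9·28 = 252.

Answer: True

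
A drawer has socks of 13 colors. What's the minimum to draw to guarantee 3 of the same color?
27

Worst case: 2 of each = 26. One more: 27.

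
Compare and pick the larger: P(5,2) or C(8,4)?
C(8,4)

Explanation: P(5,2)=20, C(8,4)=70.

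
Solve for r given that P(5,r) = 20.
2
P(5,r) = 5·4·…·(5−r+1), a product of r factors. Multiplying down from 5: 5 = 5; 5·4 = 20 ✓ (2 factors). So r = 2.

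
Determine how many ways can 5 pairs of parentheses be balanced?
42

Reasoning: Using the Catalan number formula: C_n = C(2n, n) / (n+1)
C_5 = C(10, 5) / (5+1)
     = 252 / 6
     = 42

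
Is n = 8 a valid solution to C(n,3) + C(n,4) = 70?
No

Reasoning: C(8,3) + C(8,4) = 56 + 70 = 126, which does not equal 70.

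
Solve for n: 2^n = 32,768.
15

Working:
32,768 = 1,024 × 32 = 2^10 × 2^5 = 2^15, so n = 15.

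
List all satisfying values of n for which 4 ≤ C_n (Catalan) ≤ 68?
3, 4, 5

Solution: C_2=2; C_3=5; C_4=14; C_5=42; C_6=132. So valid n = 3, 4, 5.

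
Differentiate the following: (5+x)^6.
6(5+x)^5

Explanation: Using the power rule: d/dx (5+x)^6 = 6(5+x)^{5}.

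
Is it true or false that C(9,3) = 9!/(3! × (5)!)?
False

Solution: The correct denominator is 3!×6!, giving C(9,3) = 84; the stated RHS is 9!/(3!×5!) = 504 ≠ 84, so the statement does not hold.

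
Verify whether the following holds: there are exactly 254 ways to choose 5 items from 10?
False

Solution: C(10,5) = 252 ≠ 254.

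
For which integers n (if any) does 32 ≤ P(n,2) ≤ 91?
P(6,2)=30; P(7,2)=42; P(8,2)=56; P(9,2)=72; P(10,2)=90; P(11,2)=110. So valid n = 7, 8, 9, 10.
Final answer: 7, 8, 9, 10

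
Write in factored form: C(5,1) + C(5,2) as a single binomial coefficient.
By Pascal's identity: C(5,1) + C(5,2) = C(6,2) = 15.

Answer: C(6,2)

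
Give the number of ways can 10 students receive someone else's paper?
1,334,961

Reasoning: Using D(n) = (n-1)[D(n-1) + D(n-2)]:
D(10) = (10-1) × [D(9) + D(8)]
      = 9 × [133496 + 14833]
      = 9 × 148329
      = 1,334,961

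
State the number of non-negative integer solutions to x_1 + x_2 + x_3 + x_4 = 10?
286

C(10+4-1, 4-1) = 286.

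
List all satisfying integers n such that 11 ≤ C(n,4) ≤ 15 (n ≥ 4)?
6

Reasoning: C(5,4)=5; C(6,4)=15; C(7,4)=35. So valid n = 6.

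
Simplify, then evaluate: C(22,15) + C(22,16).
245,157

Reasoning: By Pascal's identity: C(23,16) = 245,157.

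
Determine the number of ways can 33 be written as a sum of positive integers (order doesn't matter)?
10,143

Explanation: Pentagonal recurrence p(n) = p(n−1) + p(n−2) − p(n−5) − p(n−7) + …: p(33) = p(32) + p(31) − p(28) − p(26) + p(21) + p(18) − p(11) − p(7) = 8,349 + 6,842 − 3,718 − 2,436 + 792 + 385 − 56 − 15 = 10,143.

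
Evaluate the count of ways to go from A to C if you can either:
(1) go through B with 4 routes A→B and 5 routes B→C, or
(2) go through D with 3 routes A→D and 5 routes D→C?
35

Reasoning: Route via B: 4×5=20. Route via D: 3×5=15. Total: 35.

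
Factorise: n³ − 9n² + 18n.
n(n − 3)(n − 6)
n³ − 9n² + 18n = n(n² − 9n + 18) = n(n − 3)(n − 6).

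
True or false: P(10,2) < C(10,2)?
False

Reasoning: P(10,2) = 90 and C(10,2) = 45; P(n,r) = r! × C(n,r) so P > C whenever r ≥ 2.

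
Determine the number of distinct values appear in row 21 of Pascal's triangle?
11

Working:
Row 21 has entries C(21,0)..C(21,21); by symmetry C(21,k)=C(21,21-k), giving 11 distinct values.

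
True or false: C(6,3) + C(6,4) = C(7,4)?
True

Pascal's identity C(n,k) + C(n,k+1) = C(n+1,k+1): 20 + 15 = 35 = C(7,4).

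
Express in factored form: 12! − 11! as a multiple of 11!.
12! − 11! = 12·11! − 11! = (12 − 1)·11! = 11 × 11! = 439,084,800.
Final answer: 11 × 11! = 439,084,800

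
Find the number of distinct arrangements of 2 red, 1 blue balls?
3

Multinomial: 3!/(2! × 1!) = 3.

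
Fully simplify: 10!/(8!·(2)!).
This is C(10,8) = 45.
Final answer: 45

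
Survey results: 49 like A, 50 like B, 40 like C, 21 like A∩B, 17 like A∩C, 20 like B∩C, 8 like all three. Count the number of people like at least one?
|A∪B∪C| = 49+50+40-21-17-20+8 = 89.
Final answer: 89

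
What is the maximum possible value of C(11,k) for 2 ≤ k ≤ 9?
462

C(11,k) is maximised at the centre of the row: C(11,5) = 462.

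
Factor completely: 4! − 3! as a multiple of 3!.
4! − 3! = 4·3! − 3! = (4 − 1)·3! = 3 × 3! = 18.

Answer: 3 × 3! = 18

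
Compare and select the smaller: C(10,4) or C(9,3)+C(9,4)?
Equal

Reasoning: By Pascal's identity: C(10,4) = C(9,3)+C(9,4) = 210. Equal.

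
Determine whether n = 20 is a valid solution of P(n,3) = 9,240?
P(20,3) = 20·19·18 = 6,840, which does not equal 9,240.

Answer: No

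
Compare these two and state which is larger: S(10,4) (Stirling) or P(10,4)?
S(10,4) = 4·S(9,4) + S(9,3) = 4·7,770 + 3,025 = 34,105; P(10,4) = 5,040.

Answer: S(10,4)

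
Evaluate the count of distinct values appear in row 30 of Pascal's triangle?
16

Reasoning: Row 30 has entries C(30,0)..C(30,30); by symmetry C(30,k)=C(30,30-k), giving 16 distinct values.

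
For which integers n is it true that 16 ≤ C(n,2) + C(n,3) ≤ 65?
C(4,2)+C(4,3)=10; C(5,2)+C(5,3)=20; C(6,2)+C(6,3)=35; C(7,2)+C(7,3)=56; C(8,2)+C(8,3)=84. So valid n = 5, 6, 7.

Answer: 5, 6, 7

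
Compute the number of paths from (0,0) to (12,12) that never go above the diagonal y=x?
208,012

Solution: Counted by the Catalan number C_12: C_12 = C(24,12)/(12+1) = 2,704,156/13 = 208,012.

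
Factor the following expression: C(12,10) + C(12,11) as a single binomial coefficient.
C(13,11)

Working:
By Pascal's identity: C(12,10) + C(12,11) = C(13,11) = 78.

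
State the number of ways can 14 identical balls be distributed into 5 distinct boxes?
3,060
C(14+5-1, 5-1) = C(18, 4) = 3,060.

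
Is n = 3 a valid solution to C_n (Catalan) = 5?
C_3 = C(6,3)/(3+1) = 20/4 = 5, which equals 5.

Answer: Yes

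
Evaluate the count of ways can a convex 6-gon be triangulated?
14

Working:
Using the Catalan number formula: C_n = C(2n, n) / (n+1)
C_4 = C(8, 4) / (4+1)
     = 70 / 5
     = 14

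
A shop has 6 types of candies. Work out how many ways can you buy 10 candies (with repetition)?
3,003

Explanation: Stars and bars: C(10+6-1, 10) = C(15, 10) = 3,003.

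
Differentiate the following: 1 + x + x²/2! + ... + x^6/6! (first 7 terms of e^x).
1 + x + x²/2! + ... + x^5/5!

Working:
Differentiating term by term gives the first 6 terms of e^x.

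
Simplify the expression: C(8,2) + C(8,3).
84

Solution: By Pascal's identity: C(9,3) = 84.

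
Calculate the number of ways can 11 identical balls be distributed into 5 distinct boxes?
1,365

Explanation: C(11+5-1, 5-1) = C(15, 4) = 1,365.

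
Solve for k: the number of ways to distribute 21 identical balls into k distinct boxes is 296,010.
7
Stars and bars: the count is C(21+k−1, k−1), increasing in k. k=5: C(25,4) = 12,650, k=6: C(26,5) = 65,780, k=7: C(27,6) = 296,010 ✓. So k = 7.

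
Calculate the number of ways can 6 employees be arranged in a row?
720

Solution: Arrangements of 6 distinct objects: 6! = 720.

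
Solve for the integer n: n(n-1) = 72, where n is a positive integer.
n² − n − 72 = 0, so n = (1 ± √(1 + 4·72))/2 = (1 ± √289)/2 = (1 ± 17)/2, i.e. n = 9 or n = -8. Taking the positive root, n = 9 (check: 9×8 = 72).

Answer: 9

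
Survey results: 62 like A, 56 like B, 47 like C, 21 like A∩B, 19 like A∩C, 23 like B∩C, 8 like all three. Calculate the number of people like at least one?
110

Solution: |A∪B∪C| = 62+56+47-21-19-23+8 = 110.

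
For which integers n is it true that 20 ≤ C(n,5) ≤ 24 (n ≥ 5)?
C(6,5)=6; C(7,5)=21; C(8,5)=56. So valid n = 7.
Final answer: 7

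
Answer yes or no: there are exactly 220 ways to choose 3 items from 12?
Yes

Explanation: C(12,3) = 220.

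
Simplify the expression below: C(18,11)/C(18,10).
8/11

C(n,k+1)/C(n,k) = (n−k)/(k+1). Here (18−10)/(10+1) = 8/11 = 8/11.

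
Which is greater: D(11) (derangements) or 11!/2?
D(11) = (11-1)·[D(10) + D(9)] = 10·[1,334,961 + 133,496] = 14,684,570; 11!/2 = 39,916,800/2 = 19,958,400.
Final answer: 11!/2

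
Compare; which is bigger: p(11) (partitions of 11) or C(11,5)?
C(11,5)

Pentagonal recurrence p(n) = p(n−1) + p(n−2) − p(n−5) − p(n−7) + …: p(11) = p(10) + p(9) − p(6) − p(4) = 42 + 30 − 11 − 5 = 56; C(11,5) = 462.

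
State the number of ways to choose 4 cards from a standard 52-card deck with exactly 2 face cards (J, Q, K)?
51,480

12 face cards and 40 non-face cards: C(12,2) × C(40,2) = 66 × 780 = 51,480.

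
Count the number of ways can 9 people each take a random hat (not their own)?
133,496

Using D(n) = (n-1)[D(n-1) + D(n-2)]:
D(9) = (9-1) × [D(8) + D(7)]
      = 8 × [14833 + 1854]
      = 8 × 16687
      = 133,496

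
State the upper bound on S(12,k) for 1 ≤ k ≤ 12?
1,379,400

Explanation: Row S(12,k) for k = 1..12 (via S(n,k) = k·S(n−1,k) + S(n−1,k−1)): 1, 2,047, 86,526, 611,501, 1,379,400, 1,323,652, 627,396, 159,027, 22,275, 1,705, 66, 1. The row is unimodal; maximum at k = 5: 1,379,400.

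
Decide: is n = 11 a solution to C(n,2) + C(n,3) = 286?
C(11,2) + C(11,3) = 55 + 165 = 220, which does not equal 286.

Answer: No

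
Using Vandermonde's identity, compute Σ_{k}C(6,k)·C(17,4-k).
8,855

Explanation: = C(6+17,4) = C(23,4) = 8,855.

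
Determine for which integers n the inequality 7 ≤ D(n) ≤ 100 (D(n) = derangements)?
4, 5

Using D(n) = (n−1)[D(n−1) + D(n−2)] with D(1)=0, D(2)=1: D(3)=2; D(4)=9; D(5)=44; D(6)=265. So valid n = 4, 5.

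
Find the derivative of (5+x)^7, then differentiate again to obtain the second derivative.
42(5+x)^5

First derivative: 7(5+x)^{6}. Second derivative: 7·6·(5+x)^{5} = 42(5+x)^{5}.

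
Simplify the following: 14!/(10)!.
This equals 14×13×...×11 = 24,024.

Answer: 24,024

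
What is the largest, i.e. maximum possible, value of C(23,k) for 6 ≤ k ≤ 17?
C(23,k) is maximised at the centre of the row: C(23,11) = 1,352,078.

Answer: 1,352,078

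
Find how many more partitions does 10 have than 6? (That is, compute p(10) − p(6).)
31

Explanation: Pentagonal recurrence p(n) = p(n−1) + p(n−2) − p(n−5) − p(n−7) + …: p(10) = p(9) + p(8) − p(5) − p(3) = 30 + 22 − 7 − 3 = 42.
p(6) = p(5) + p(4) − p(1) = 7 + 5 − 1 = 11.
Difference = 42 − 11 = 31.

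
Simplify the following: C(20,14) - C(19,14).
C(20,14) - C(19,14) = C(19,13) = 27,132.
Final answer: 27,132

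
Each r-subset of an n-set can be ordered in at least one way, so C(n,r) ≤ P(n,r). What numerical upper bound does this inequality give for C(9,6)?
60,480

Solution: P(9,6) = 9·8·7·6·5·4 = 60,480, so C(9,6) ≤ 60,480. (The bound is loose by a factor of 6! = 720: C(9,6) = 60,480/720 = 84.)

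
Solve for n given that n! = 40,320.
8

Working:
n! is strictly increasing. 6! = 720, 7! = 5,040, 8! = 40,320 ✓. So n = 8.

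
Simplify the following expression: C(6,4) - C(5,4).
10

Reasoning: C(6,4) - C(5,4) = C(5,3) = 10.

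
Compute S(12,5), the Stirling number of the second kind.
Using the Stirling recurrence: S(n,k) = k·S(n-1,k) + S(n-1,k-1)
S(12,5) = 5·S(11,5) + S(11,4)
         = 5·246730 + 145750
         = 1233650 + 145750
         = 1,379,400

Answer: 1,379,400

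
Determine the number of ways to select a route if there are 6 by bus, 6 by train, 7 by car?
19
By the addition principle: 6 + 6 + 7 = 19.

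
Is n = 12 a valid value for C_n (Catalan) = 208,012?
Yes
C_12 = C(24,12)/(12+1) = 2,704,156/13 = 208,012, which equals 208,012.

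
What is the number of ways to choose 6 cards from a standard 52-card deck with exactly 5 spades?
50,193

Working:
13 spades and 39 non-spades: C(13,5) × C(39,1) = 1287 × 39 = 50,193.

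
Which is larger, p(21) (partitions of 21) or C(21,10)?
Pentagonal recurrence p(n) = p(n−1) + p(n−2) − p(n−5) − p(n−7) + …: p(21) = p(20) + p(19) − p(16) − p(14) + p(9) + p(6) = 627 + 490 − 231 − 135 + 30 + 11 = 792; C(21,10) = 352,716.
Final answer: C(21,10)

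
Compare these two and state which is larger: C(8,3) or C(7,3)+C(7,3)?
C(7,3)+C(7,3)

C(8,3)=56; C(7,3)+C(7,3)=35+35=70.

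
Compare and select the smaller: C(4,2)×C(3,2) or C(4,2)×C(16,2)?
C(4,2)×C(3,2)

Explanation: C(4,2)×C(3,2)=18, C(4,2)×C(16,2)=720.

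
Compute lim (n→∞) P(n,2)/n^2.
1

Working:
P(n,2) = n(n-1) ≈ n^2 for large n. Limit = 1.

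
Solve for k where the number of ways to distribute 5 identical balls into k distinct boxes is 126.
5

Stars and bars: the count is C(5+k−1, k−1), increasing in k. k=3: C(7,2) = 21, k=4: C(8,3) = 56, k=5: C(9,4) = 126 ✓. So k = 5.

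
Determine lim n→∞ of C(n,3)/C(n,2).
C(n,3)/C(n,2) = (n-2)/3 → ∞ as n → ∞.
Final answer: ∞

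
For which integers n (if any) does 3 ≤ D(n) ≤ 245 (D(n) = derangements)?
4, 5

Reasoning: Using D(n) = (n−1)[D(n−1) + D(n−2)] with D(1)=0, D(2)=1: D(3)=2; D(4)=9; D(5)=44; D(6)=265. So valid n = 4, 5.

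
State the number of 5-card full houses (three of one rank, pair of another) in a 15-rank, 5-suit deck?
21,000

Working:
Triple rank: 15. Triple suits: C(5,3)=10. Pair rank: 14. Pair suits: C(5,2)=10. Total: 21,000.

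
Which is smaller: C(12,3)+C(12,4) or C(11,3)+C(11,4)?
First=715, Second=495.
Final answer: C(11,3)+C(11,4)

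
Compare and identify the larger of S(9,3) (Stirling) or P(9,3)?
S(9,3)
S(9,3) = 3·S(8,3) + S(8,2) = 3·966 + 127 = 3,025; P(9,3) = 504.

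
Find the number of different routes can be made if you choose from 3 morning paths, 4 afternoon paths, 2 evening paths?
By the multiplication principle: 3 × 4 × 2 = 24.

Answer: 24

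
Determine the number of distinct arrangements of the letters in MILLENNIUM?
226,800
Word has 10 letters (M=2, I=2, L=2, E=1, N=2, U=1). Arrangements: 10!/Π(k!) = 226,800.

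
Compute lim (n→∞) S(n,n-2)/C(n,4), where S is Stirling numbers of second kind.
3

Explanation: The leading term of S(n,n-2) as a polynomial in n is (3)!!·C(n,4), so the ratio → (3)!! = 3.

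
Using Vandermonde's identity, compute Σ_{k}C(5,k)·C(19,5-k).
42,504

Explanation: = C(5+19,5) = C(24,5) = 42,504.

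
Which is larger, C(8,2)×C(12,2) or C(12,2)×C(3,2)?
C(8,2)×C(12,2)

Reasoning: C(8,2)×C(12,2)=1,848, C(12,2)×C(3,2)=198.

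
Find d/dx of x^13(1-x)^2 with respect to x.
Product rule: 13x^{12}(1-x)^{2} + x^13·(-2)(1-x)^{1}.
Final answer: 13x^12(1-x)^2 - 2x^13(1-x)^1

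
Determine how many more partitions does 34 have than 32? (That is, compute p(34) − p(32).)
3,961

Working:
Pentagonal recurrence p(n) = p(n−1) + p(n−2) − p(n−5) − p(n−7) + …: p(34) = p(33) + p(32) − p(29) − p(27) + p(22) + p(19) − p(12) − p(8) = 10,143 + 8,349 − 4,565 − 3,010 + 1,002 + 490 − 77 − 22 = 12,310.
p(32) = p(31) + p(30) − p(27) − p(25) + p(20) + p(17) − p(10) − p(6) = 6,842 + 5,604 − 3,010 − 1,958 + 627 + 297 − 42 − 11 = 8,349.
Difference = 12,310 − 8,349 = 3,961.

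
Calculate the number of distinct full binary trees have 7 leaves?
Using the Catalan number formula: C_n = C(2n, n) / (n+1)
C_6 = C(12, 6) / (6+1)
     = 924 / 7
     = 132

Answer: 132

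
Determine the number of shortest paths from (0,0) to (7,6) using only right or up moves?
Choose 7 rights from 13 moves: C(13,7) = 1,716.
Final answer: 1,716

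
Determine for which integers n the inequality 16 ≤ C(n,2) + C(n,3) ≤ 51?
5, 6

Working:
C(4,2)+C(4,3)=10; C(5,2)+C(5,3)=20; C(6,2)+C(6,3)=35; C(7,2)+C(7,3)=56. So valid n = 5, 6.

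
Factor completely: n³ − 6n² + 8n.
n(n − 2)(n − 4)

n³ − 6n² + 8n = n(n² − 6n + 8) = n(n − 2)(n − 4).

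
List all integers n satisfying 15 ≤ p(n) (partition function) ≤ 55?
7, 8, 9, 10

Explanation: Tabulating p(n) via p(n) = p(n−1) + p(n−2) − p(n−5) − p(n−7) + …: p(6)=11; p(7)=15; p(8)=22; p(9)=30; p(10)=42; p(11)=56. So valid n = 7, 8, 9, 10.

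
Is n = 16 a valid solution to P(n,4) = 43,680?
Yes

Solution: P(16,4) = 16·15·14·13 = 43,680, which equals 43,680.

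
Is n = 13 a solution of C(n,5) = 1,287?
Yes

Working:
C(13,5) = 13·12·11·10·9/5! = 154,440/120 = 1,287, which equals 1,287.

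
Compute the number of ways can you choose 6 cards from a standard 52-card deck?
20,358,520
C(52,6) = 20,358,520.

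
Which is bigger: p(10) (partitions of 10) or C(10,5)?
C(10,5)

Working:
Pentagonal recurrence p(n) = p(n−1) + p(n−2) − p(n−5) − p(n−7) + …: p(10) = p(9) + p(8) − p(5) − p(3) = 30 + 22 − 7 − 3 = 42; C(10,5) = 252.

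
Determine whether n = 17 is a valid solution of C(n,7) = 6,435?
No

Working:
C(17,7) = 17·16·15·14·13·12·11/7! = 98,017,920/5,040 = 19,448, which does not equal 6,435.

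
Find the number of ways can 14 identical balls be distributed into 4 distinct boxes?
C(14+4-1, 4-1) = C(17, 3) = 680.

Answer: 680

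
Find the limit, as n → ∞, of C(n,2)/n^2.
C(n,2) ≈ n^2/2! for large n. Limit = 1/2! = 1/2.
Final answer: 1/2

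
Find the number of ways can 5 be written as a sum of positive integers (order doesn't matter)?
7

Reasoning: Pentagonal recurrence p(n) = p(n−1) + p(n−2) − p(n−5) − p(n−7) + …: p(5) = p(4) + p(3) − p(0) = 5 + 3 − 1 = 7.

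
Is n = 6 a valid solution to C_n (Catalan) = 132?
C_6 = C(12,6)/(6+1) = 924/7 = 132, which equals 132.
Final answer: Yes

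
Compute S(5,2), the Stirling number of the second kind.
15

Working:
Using the Stirling recurrence: S(n,k) = k·S(n-1,k) + S(n-1,k-1)
S(5,2) = 2·S(4,2) + S(4,1)
         = 2·7 + 1
         = 14 + 1
         = 15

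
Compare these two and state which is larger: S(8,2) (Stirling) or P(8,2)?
S(8,2) = 2·S(7,2) + S(7,1) = 2·63 + 1 = 127; P(8,2) = 56.
Final answer: S(8,2)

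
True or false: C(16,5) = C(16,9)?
C(16,5) = 4,368 but C(16,9) = 11,440; symmetry gives C(16,5) = C(16,11), not C(16,9).

Answer: False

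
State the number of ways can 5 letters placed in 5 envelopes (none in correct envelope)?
44

Solution: Using D(n) = (n-1)[D(n-1) + D(n-2)]:
D(5) = (5-1) × [D(4) + D(3)]
      = 4 × [9 + 2]
      = 4 × 11
      = 44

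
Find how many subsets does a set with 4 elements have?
16

Solution: Each element can be included or excluded: 2^4 = 16.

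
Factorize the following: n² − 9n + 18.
(n − 3)(n − 6)

Working:
Seek roots whose sum is 9 and product is 18: (3, 6). So n² − 9n + 18 = (n − 3)(n − 6).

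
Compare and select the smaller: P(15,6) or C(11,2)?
C(11,2)

Reasoning: P(15,6)=3,603,600, C(11,2)=55.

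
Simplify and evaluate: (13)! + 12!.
6,706,022,400

Solution: (13)! + 12! = (13)·12! + 12! = (13+1)·12! = 14·12! = 6,706,022,400.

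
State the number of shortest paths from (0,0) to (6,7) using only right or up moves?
Choose 6 rights from 13 moves: C(13,6) = 1,716.
Final answer: 1,716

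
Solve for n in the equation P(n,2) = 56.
8

Solution: P(n,2) = n(n−1) is increasing in n; n(n−1) ≈ (n−0.5)^2 = 56 gives n ≈ 8.0. Check: P(6,2) = 30, P(7,2) = 42, P(8,2) = 56 ✓. So n = 8.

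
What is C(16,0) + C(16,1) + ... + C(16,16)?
65,536

Reasoning: Sum of binomial coefficients = 2^16 = 65,536.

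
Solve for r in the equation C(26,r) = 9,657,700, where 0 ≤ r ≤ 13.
12

Reasoning: C(26,r) is increasing for 0 ≤ r ≤ 13. Stepping up (C(26,r+1) = C(26,r)·(26−r)/(r+1)): C(26,1) = 26, C(26,2) = 325, C(26,3) = 2,600, C(26,4) = 14,950, C(26,5) = 65,780, C(26,6) = 230,230, C(26,7) = 657,800, C(26,8) = 1,562,275, C(26,9) = 3,124,550, C(26,10) = 5,311,735, C(26,11) = 7,726,160, C(26,12) = 9,657,700 ✓. So r = 12.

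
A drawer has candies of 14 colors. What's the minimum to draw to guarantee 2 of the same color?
15

Worst case: 1 of each = 14. One more: 15.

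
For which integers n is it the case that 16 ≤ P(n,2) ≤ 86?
P(4,2)=12; P(5,2)=20; P(6,2)=30; P(7,2)=42; P(8,2)=56; P(9,2)=72; P(10,2)=90. So valid n = 5, 6, 7, 8, 9.
Final answer: 5, 6, 7, 8, 9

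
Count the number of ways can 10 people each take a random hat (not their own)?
1,334,961
Using D(n) = (n-1)[D(n-1) + D(n-2)]:
D(10) = (10-1) × [D(9) + D(8)]
      = 9 × [133496 + 14833]
      = 9 × 148329
      = 1,334,961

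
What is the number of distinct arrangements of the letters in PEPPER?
60

Solution: Word has 6 letters (P=3, E=2, R=1). Arrangements: 6!/Π(k!) = 60.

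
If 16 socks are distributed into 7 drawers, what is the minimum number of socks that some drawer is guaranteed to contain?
3

Pigeonhole: ⌈16/7⌉ = 3.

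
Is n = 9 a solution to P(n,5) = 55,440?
No

Working:
P(9,5) = 9·8·7·6·5 = 15,120, which does not equal 55,440.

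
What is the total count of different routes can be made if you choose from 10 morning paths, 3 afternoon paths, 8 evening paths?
By the multiplication principle: 10 × 3 × 8 = 240.

Answer: 240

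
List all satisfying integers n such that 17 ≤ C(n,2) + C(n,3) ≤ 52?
5, 6
C(4,2)+C(4,3)=10; C(5,2)+C(5,3)=20; C(6,2)+C(6,3)=35; C(7,2)+C(7,3)=56. So valid n = 5, 6.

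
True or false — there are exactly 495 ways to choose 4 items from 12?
True

Working:
C(12,4) = 495.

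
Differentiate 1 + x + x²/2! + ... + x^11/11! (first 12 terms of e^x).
1 + x + x²/2! + ... + x^10/10!
Differentiating term by term gives the first 11 terms of e^x.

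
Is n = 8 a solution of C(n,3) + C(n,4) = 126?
Yes

Working:
C(8,3) + C(8,4) = 56 + 70 = 126, which equals 126.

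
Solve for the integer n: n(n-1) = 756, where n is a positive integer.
n² − n − 756 = 0, so n = (1 ± √(1 + 4·756))/2 = (1 ± √3,025)/2 = (1 ± 55)/2, i.e. n = 28 or n = -27. Taking the positive root, n = 28 (check: 28×27 = 756).
Final answer: 28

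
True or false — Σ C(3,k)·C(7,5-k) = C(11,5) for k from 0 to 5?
False
Vandermonde's identity gives C(10,5) = 252; RHS C(11,5) = 462.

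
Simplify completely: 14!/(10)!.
24,024

Working:
This equals 14×13×...×11 = 24,024.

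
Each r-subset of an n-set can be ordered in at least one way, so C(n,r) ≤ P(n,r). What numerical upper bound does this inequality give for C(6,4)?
360
P(6,4) = 6·5·4·3 = 360, so C(6,4) ≤ 360. (The bound is loose by a factor of 4! = 24: C(6,4) = 360/24 = 15.)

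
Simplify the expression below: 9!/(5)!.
3,024

Reasoning: This equals 9×8×...×6 = 3,024.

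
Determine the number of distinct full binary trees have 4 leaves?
5

Solution: Using the Catalan number formula: C_n = C(2n, n) / (n+1)
C_3 = C(6, 3) / (3+1)
     = 20 / 4
     = 5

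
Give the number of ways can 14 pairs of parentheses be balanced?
2,674,440

Working:
Using the Catalan number formula: C_n = C(2n, n) / (n+1)
C_14 = C(28, 14) / (14+1)
     = 40116600 / 15
     = 2,674,440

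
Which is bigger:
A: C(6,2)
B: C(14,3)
B

Explanation: A=C(6,2)=15, B=C(14,3)=364.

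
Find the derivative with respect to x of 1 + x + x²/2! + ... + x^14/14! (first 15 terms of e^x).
1 + x + x²/2! + ... + x^13/13!

Explanation: Differentiating term by term gives the first 14 terms of e^x.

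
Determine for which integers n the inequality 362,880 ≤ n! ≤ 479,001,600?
9, 10, 11, 12

Explanation: n! is strictly increasing; 9! = 362,880 and 12! = 479,001,600, so valid n = 9, 10, 11, 12.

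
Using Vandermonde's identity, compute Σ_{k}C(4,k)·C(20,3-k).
2,024
= C(4+20,3) = C(24,3) = 2,024.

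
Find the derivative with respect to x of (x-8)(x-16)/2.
d/dx[(x-8)(x-16)] = (x-16) + (x-8) = 2x - 24. Dividing by 2 gives (2x - 24)/2.
Final answer: (2x - 24)/2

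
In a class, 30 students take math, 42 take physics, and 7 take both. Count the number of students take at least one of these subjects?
65

Explanation: |A∪B| = |A|+|B|-|A∩B| = 30+42-7 = 65.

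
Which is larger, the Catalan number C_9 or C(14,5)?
C_9

Reasoning: C_9 = C(18,9)/(9+1) = 48,620/10 = 4,862; C(14,5) = 2,002.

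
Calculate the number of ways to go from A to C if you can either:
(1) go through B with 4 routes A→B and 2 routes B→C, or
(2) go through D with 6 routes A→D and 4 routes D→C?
Route via B: 4×2=8. Route via D: 6×4=24. Total: 32.
Final answer: 32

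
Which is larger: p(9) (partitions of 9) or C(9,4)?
Pentagonal recurrence p(n) = p(n−1) + p(n−2) − p(n−5) − p(n−7) + …: p(9) = p(8) + p(7) − p(4) − p(2) = 22 + 15 − 5 − 2 = 30; C(9,4) = 126.
Final answer: C(9,4)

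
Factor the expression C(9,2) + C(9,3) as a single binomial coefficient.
C(10,3)

Solution: By Pascal's identity: C(9,2) + C(9,3) = C(10,3) = 120.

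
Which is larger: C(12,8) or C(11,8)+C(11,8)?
C(12,8)
C(12,8)=495; C(11,8)+C(11,8)=165+165=330.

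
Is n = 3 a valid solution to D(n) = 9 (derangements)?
No

Reasoning: D(3) = (3-1)·[D(2) + D(1)] = 2·[1 + 0] = 2, which does not equal 9.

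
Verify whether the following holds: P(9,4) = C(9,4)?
False

P(9,4) = 3,024 but C(9,4) = 126; they differ by a factor of 4! = 24, so the statement does not hold.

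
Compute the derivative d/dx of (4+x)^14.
14(4+x)^13
Using the power rule: d/dx (4+x)^14 = 14(4+x)^{13}.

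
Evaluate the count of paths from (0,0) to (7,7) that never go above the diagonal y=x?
429

Working:
Counted by the Catalan number C_7: C_7 = C(14,7)/(7+1) = 3,432/8 = 429.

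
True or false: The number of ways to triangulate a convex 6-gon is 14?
True

Working:
Triangulations of a convex 6-gon are counted by the Catalan number C_4: C_4 = C(8,4)/(4+1) = 70/5 = 14.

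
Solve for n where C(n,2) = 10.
5
C(n,2) = n(n−1)/2! is increasing in n, and n(n−1) = 2!·10 = 20 ≈ (n−0.5)^2 gives n ≈ 5.0. Check: C(3,2) = 3, C(4,2) = 6, C(5,2) = 10 ✓. So n = 5.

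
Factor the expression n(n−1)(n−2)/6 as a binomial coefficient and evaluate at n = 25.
C(n,3); C(25,3) = 2,300

Working:
n(n−1)(n−2)/6 = n!/(3!(n−3)!) = C(n,3). At n = 25: C(25,3) = 2,300.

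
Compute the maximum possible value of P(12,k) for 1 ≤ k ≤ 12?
479,001,600
P(12,k) increases in k, so maximum at k = 12: 12! = 479,001,600.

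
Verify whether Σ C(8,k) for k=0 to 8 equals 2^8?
True
Binomial theorem: Σ C(8,k) = (1+1)^8 = 2^8 = 256; RHS 2^8 = 256.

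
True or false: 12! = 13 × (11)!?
False

Working:
12! = 12 × 11! = 479,001,600, but 13 × 11! = 518,918,400.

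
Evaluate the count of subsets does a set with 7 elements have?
128
Each element can be included or excluded: 2^7 = 128.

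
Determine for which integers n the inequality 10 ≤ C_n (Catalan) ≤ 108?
4, 5

Solution: C_3=5; C_4=14; C_5=42; C_6=132. So valid n = 4, 5.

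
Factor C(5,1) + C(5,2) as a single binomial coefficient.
C(6,2)

Reasoning: By Pascal's identity: C(5,1) + C(5,2) = C(6,2) = 15.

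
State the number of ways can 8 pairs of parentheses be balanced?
Using the Catalan number formula: C_n = C(2n, n) / (n+1)
C_8 = C(16, 8) / (8+1)
     = 12870 / 9
     = 1,430
Final answer: 1,430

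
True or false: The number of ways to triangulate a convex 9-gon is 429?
True

Working:
Triangulations of a convex 9-gon are counted by the Catalan number C_7: C_7 = C(14,7)/(7+1) = 3,432/8 = 429.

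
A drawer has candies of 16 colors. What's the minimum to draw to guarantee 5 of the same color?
65

Solution: Worst case: 4 of each = 64. One more: 65.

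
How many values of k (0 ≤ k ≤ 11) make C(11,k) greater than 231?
Row 11 is unimodal and symmetric about k=11/2. C(11,3)=165 ≤ 231; C(11,4)=330 > 231; by symmetry C(11,k) > 231 for k = 4..7. That's 7 - 4 + 1 = 4 values.

Answer: 4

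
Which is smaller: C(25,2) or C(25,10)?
C(25,2)

Working:
C(25,2)=300, C(25,10)=3,268,760.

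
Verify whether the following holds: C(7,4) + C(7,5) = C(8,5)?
True

Solution: Pascal's identity: LHS = 35 + 21 = 56; RHS = C(8,5) = 56. Both sides agree, so the statement holds.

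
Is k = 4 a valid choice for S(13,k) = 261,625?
No

Reasoning: S(13,4) = 4·S(12,4) + S(12,3) = 4·611,501 + 86,526 = 2,532,530, which does not equal 261,625.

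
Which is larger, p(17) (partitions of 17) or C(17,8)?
Pentagonal recurrence p(n) = p(n−1) + p(n−2) − p(n−5) − p(n−7) + …: p(17) = p(16) + p(15) − p(12) − p(10) + p(5) + p(2) = 231 + 176 − 77 − 42 + 7 + 2 = 297; C(17,8) = 24,310.
Final answer: C(17,8)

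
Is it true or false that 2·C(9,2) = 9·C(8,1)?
True

Absorption identity k·C(n,k) = n·C(n-1,k-1). LHS = 2·36 = 72; RHS = 9·8 = 72.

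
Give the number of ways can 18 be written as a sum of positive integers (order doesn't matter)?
385
Pentagonal recurrence p(n) = p(n−1) + p(n−2) − p(n−5) − p(n−7) + …: p(18) = p(17) + p(16) − p(13) − p(11) + p(6) + p(3) = 297 + 231 − 101 − 56 + 11 + 3 = 385.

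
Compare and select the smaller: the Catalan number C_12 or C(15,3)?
C(15,3)

Working:
C_12 = C(24,12)/(12+1) = 2,704,156/13 = 208,012; C(15,3) = 455.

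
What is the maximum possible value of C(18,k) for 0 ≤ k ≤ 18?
48,620

Explanation: Maximum at k = 9: C(18,9) = 48,620.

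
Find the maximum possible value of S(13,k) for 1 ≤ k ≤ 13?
Row S(13,k) for k = 1..13 (via S(n,k) = k·S(n−1,k) + S(n−1,k−1)): 1, 4,095, 261,625, 2,532,530, 7,508,501, 9,321,312, 5,715,424, 1,899,612, 359,502, 39,325, 2,431, 78, 1. The row is unimodal; maximum at k = 6: 9,321,312.
Final answer: 9,321,312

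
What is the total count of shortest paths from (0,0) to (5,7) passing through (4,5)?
To (4,5): C(9,4)=126. From there: C(3,1)=3. Total: 378.

Answer: 378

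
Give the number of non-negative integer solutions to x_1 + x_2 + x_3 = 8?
45

Reasoning: C(8+3-1, 3-1) = 45.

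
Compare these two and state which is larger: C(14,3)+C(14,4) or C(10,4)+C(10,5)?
First=1,365, Second=462.

Answer: C(14,3)+C(14,4)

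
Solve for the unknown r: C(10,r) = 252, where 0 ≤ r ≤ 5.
5

C(10,r) is increasing for 0 ≤ r ≤ 5. Stepping up (C(10,r+1) = C(10,r)·(10−r)/(r+1)): C(10,1) = 10, C(10,2) = 45, C(10,3) = 120, C(10,4) = 210, C(10,5) = 252 ✓. So r = 5.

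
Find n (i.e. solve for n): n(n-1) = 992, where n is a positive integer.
32

Solution: n² − n − 992 = 0, so n = (1 ± √(1 + 4·992))/2 = (1 ± √3,969)/2 = (1 ± 63)/2, i.e. n = 32 or n = -31. Taking the positive root, n = 32 (check: 32×31 = 992).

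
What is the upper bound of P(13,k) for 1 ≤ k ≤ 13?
6,227,020,800

Solution: P(13,k) increases in k, so maximum at k = 13: 13! = 6,227,020,800.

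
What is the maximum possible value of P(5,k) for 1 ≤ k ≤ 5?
P(5,k) increases in k, so maximum at k = 5: 5! = 120.

Answer: 120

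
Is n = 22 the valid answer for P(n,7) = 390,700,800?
No

Explanation: P(22,7) = 22·21·20·19·18·17·16 = 859,541,760, which does not equal 390,700,800.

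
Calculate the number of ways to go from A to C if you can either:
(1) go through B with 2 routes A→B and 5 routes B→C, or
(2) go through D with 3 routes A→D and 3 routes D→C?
19

Solution: Route via B: 2×5=10. Route via D: 3×3=9. Total: 19.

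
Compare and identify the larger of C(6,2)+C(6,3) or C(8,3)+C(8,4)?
First=35, Second=126.

Answer: C(8,3)+C(8,4)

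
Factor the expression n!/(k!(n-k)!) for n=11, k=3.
C(11,3) = 165

This is the binomial coefficient C(11,3) = 165.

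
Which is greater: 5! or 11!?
11!

Working:
5!=120, 11!=39,916,800. 11! > 5!.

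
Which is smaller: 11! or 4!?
4!

Working:
11!=39,916,800, 4!=24. 11! > 4!.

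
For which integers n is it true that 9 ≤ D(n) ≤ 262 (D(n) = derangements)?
4, 5

Working:
Using D(n) = (n−1)[D(n−1) + D(n−2)] with D(1)=0, D(2)=1: D(3)=2; D(4)=9; D(5)=44; D(6)=265. So valid n = 4, 5.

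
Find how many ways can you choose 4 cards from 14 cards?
1,001

C(14,4) = 14! / (4! × (14-4)!)
         = 14! / (4! × 10!)
         = 1,001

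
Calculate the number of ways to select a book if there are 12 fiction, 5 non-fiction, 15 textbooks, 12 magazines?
44

Working:
By the addition principle: 12 + 5 + 15 + 12 = 44.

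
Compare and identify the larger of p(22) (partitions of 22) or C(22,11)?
C(22,11)

Working:
Pentagonal recurrence p(n) = p(n−1) + p(n−2) − p(n−5) − p(n−7) + …: p(22) = p(21) + p(20) − p(17) − p(15) + p(10) + p(7) − p(0) = 792 + 627 − 297 − 176 + 42 + 15 − 1 = 1,002; C(22,11) = 705,432.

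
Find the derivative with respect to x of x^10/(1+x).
(10x^9(1+x) - x^10)/(1+x)²

Explanation: Quotient rule: [10x^{9}(1+x) - x^10]/(1+x)².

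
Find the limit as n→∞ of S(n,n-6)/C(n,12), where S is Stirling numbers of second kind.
10395

The leading term of S(n,n-6) as a polynomial in n is (11)!!·C(n,12), so the ratio → (11)!! = 10395.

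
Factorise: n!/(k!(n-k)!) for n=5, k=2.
This is the binomial coefficient C(5,2) = 10.

Answer: C(5,2) = 10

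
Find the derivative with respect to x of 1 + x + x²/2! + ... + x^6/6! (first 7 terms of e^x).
1 + x + x²/2! + ... + x^5/5!

Solution: Differentiating term by term gives the first 6 terms of e^x.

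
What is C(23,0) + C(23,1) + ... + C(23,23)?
8,388,608

Explanation: Sum of binomial coefficients = 2^23 = 8,388,608.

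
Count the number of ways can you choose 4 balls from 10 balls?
210
C(10,4) = 10! / (4! × (10-4)!)
         = 10! / (4! × 6!)
         = 210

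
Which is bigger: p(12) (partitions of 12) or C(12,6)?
C(12,6)
Pentagonal recurrence p(n) = p(n−1) + p(n−2) − p(n−5) − p(n−7) + …: p(12) = p(11) + p(10) − p(7) − p(5) + p(0) = 56 + 42 − 15 − 7 + 1 = 77; C(12,6) = 924.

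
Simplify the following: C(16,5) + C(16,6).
12,376

Solution: By Pascal's identity: C(17,6) = 12,376.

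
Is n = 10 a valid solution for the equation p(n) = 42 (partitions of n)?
Yes

Explanation: Pentagonal recurrence p(n) = p(n−1) + p(n−2) − p(n−5) − p(n−7) + …: p(10) = p(9) + p(8) − p(5) − p(3) = 30 + 22 − 7 − 3 = 42, which equals 42.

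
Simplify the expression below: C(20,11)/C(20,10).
10/11

Solution: C(n,k+1)/C(n,k) = (n−k)/(k+1). Here (20−10)/(10+1) = 10/11 = 10/11.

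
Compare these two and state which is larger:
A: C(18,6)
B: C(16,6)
A

Reasoning: A=C(18,6)=18,564, B=C(16,6)=8,008.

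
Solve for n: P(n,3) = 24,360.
30

Working:
P(n,3) = n(n−1)(n−2) is increasing in n; n(n−1)(n−2) ≈ (n−1)^3 = 24,360 gives n ≈ 30.0. Check: P(28,3) = 19,656, P(29,3) = 21,924, P(30,3) = 24,360 ✓. So n = 30.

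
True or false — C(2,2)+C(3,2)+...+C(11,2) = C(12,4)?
False

Reasoning: Hockey stick identity gives Σ = C(12,3) = 220; RHS C(12,4) = 495.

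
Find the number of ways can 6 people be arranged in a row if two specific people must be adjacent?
240

Working:
Treat pair as unit: (6-1)! arrangements × 2 internal orders = 240.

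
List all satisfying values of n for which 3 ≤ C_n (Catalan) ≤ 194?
C_2=2; C_3=5; C_4=14; C_5=42; C_6=132; C_7=429. So valid n = 3, 4, 5, 6.

Answer: 3, 4, 5, 6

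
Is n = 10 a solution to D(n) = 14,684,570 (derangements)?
No

Reasoning: D(10) = (10-1)·[D(9) + D(8)] = 9·[133,496 + 14,833] = 1,334,961, which does not equal 14,684,570.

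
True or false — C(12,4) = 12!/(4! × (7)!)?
False

Working:
The correct denominator is 4!×8!, giving C(12,4) = 495; the stated RHS is 12!/(4!×7!) = 3,960 ≠ 495, so the statement does not hold.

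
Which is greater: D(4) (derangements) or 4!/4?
D(4)

Working:
D(4) = (4-1)·[D(3) + D(2)] = 3·[2 + 1] = 9; 4!/4 = 24/4 = 6.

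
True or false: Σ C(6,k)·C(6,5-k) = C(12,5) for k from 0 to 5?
True

Vandermonde's identity gives C(12,5) = 792; RHS C(12,5) = 792.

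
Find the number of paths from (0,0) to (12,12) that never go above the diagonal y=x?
208,012

Reasoning: Counted by the Catalan number C_12: C_12 = C(24,12)/(12+1) = 2,704,156/13 = 208,012.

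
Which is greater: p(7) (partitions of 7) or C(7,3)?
C(7,3)

Explanation: Pentagonal recurrence p(n) = p(n−1) + p(n−2) − p(n−5) − p(n−7) + …: p(7) = p(6) + p(5) − p(2) − p(0) = 11 + 7 − 2 − 1 = 15; C(7,3) = 35.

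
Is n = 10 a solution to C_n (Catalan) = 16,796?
Yes
C_10 = C(20,10)/(10+1) = 184,756/11 = 16,796, which equals 16,796.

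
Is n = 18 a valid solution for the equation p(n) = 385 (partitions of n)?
Yes

Reasoning: Pentagonal recurrence p(n) = p(n−1) + p(n−2) − p(n−5) − p(n−7) + …: p(18) = p(17) + p(16) − p(13) − p(11) + p(6) + p(3) = 297 + 231 − 101 − 56 + 11 + 3 = 385, which equals 385.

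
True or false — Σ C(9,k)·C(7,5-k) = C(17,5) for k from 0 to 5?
False

Working:
Vandermonde's identity gives C(16,5) = 4,368; RHS C(17,5) = 6,188.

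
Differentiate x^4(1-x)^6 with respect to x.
4x^3(1-x)^6 - 6x^4(1-x)^5

Reasoning: Product rule: 4x^{3}(1-x)^{6} + x^4·(-6)(1-x)^{5}.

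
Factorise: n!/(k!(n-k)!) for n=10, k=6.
C(10,6) = 210

Solution: This is the binomial coefficient C(10,6) = 210.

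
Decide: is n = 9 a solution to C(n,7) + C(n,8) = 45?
Yes

Explanation: C(9,7) + C(9,8) = 36 + 9 = 45, which equals 45.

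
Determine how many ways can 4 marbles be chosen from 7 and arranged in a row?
840

Explanation: P(7,4) = 7!/(7-4)! = 840.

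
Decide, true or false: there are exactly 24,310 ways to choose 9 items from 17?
C(17,9) = 24,310.

Answer: True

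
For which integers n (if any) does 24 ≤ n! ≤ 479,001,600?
4, 5, 6, 7, 8, 9, 10, 11, 12

n! is strictly increasing; 4! = 24 and 12! = 479,001,600, so valid n = 4, 5, 6, 7, 8, 9, 10, 11, 12.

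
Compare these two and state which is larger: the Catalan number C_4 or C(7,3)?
C(7,3)

Working:
C_4 = C(8,4)/(4+1) = 70/5 = 14; C(7,3) = 35.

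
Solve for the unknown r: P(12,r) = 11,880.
4

Solution: P(12,r) = 12·11·…·(12−r+1), a product of r factors. Multiplying down from 12: 12 = 12; 12·11 = 132; 12·11·10 = 1,320; 12·11·10·9 = 11,880 ✓ (4 factors). So r = 4.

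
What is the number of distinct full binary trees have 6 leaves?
42

Reasoning: Using the Catalan number formula: C_n = C(2n, n) / (n+1)
C_5 = C(10, 5) / (5+1)
     = 252 / 6
     = 42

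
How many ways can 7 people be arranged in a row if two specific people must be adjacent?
Treat pair as unit: (7-1)! arrangements × 2 internal orders = 1,440.
Final answer: 1,440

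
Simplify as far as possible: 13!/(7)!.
1,235,520

Explanation: This equals 13×12×...×8 = 1,235,520.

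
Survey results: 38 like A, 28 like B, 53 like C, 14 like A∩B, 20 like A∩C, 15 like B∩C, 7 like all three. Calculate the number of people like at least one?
77

Reasoning: |A∪B∪C| = 38+28+53-14-20-15+7 = 77.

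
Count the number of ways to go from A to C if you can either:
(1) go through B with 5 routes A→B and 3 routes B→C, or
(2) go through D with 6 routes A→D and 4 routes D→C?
Route via B: 5×3=15. Route via D: 6×4=24. Total: 39.

Answer: 39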